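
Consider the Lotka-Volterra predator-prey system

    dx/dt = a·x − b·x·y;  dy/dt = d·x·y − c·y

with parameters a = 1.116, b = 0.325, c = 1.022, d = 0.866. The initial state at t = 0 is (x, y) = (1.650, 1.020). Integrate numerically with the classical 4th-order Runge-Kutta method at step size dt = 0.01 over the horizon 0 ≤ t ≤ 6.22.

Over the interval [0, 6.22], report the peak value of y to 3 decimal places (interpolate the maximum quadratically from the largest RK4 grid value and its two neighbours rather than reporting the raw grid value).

t=0.000: state=(1.650, 1.020)
step 1 (dt=0.01): k1=(1.294, 0.415), k2=(1.298, 0.422), k3=(1.298, 0.422), k4=(1.302, 0.428); state += dt/6·(k1+2k2+2k3+k4)
t=0.010: state=(1.663, 1.024)
t=0.020: state=(1.676, 1.029)
t=0.030: state=(1.689, 1.033)
continuing one RK4 step at a time; state shown every 25 steps (Δt=0.25):
t=0.250: state=(1.997, 1.171)
t=0.500: state=(2.375, 1.456)
t=0.750: state=(2.737, 1.963)
t=1.000: state=(2.986, 2.834)
t=1.250: state=(2.976, 4.211)
t=1.500: state=(2.601, 6.004)
t=1.750: state=(1.968, 7.643)
t=2.000: state=(1.343, 8.452)
t=2.250: state=(0.894, 8.310)
t=2.500: state=(0.618, 7.561)
t=2.750: state=(0.460, 6.571)
t=3.000: state=(0.371, 5.563)
t=3.250: state=(0.325, 4.643)
t=3.500: state=(0.304, 3.848)
t=3.750: state=(0.302, 3.182)
t=4.000: state=(0.316, 2.634)
t=4.250: state=(0.343, 2.191)
t=4.500: state=(0.386, 1.836)
t=4.750: state=(0.444, 1.555)
t=5.000: state=(0.522, 1.337)
t=5.250: state=(0.624, 1.172)
t=5.500: state=(0.754, 1.053)
t=5.750: state=(0.918, 0.976)
t=6.000: state=(1.122, 0.942)
t=6.220: state=(1.341, 0.951)
largest grid value and its neighbours: y(2.070)=8.49735, y(2.080)=8.49791, y(2.090)=8.49705
parabola through these three points peaks at t≈2.079 with y≈8.49792

max y = 8.498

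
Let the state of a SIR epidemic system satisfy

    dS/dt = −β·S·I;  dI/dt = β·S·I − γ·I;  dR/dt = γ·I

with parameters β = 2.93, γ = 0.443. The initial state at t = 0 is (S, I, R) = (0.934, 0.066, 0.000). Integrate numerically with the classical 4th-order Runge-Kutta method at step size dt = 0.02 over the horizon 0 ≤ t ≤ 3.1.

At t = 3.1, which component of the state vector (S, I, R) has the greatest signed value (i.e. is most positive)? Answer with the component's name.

t=0.000: state=(0.934, 0.066, 0.000)
step 1 (dt=0.02): k1=(-0.181, 0.151, 0.029), k2=(-0.184, 0.154, 0.030), k3=(-0.184, 0.155, 0.030), k4=(-0.188, 0.158, 0.031); state += dt/6·(k1+2k2+2k3+k4)
t=0.020: state=(0.930, 0.069, 0.001)
t=0.040: state=(0.926, 0.072, 0.001)
t=0.060: state=(0.922, 0.076, 0.002)
continuing one RK4 step at a time; state shown every 10 steps (Δt=0.2):
t=0.200: state=(0.889, 0.103, 0.007)
t=0.400: state=(0.825, 0.156, 0.019)
t=0.600: state=(0.738, 0.226, 0.036)
t=0.800: state=(0.631, 0.310, 0.059)
t=1.000: state=(0.513, 0.396, 0.091)
t=1.200: state=(0.398, 0.473, 0.129)
t=1.400: state=(0.296, 0.530, 0.174)
t=1.600: state=(0.215, 0.563, 0.222)
t=1.800: state=(0.154, 0.573, 0.273)
t=2.000: state=(0.110, 0.567, 0.324)
t=2.200: state=(0.079, 0.548, 0.373)
t=2.400: state=(0.058, 0.522, 0.420)
t=2.600: state=(0.043, 0.492, 0.465)
t=2.800: state=(0.033, 0.460, 0.507)
t=3.000: state=(0.025, 0.428, 0.547)
t=3.100: state=(0.022, 0.412, 0.565)
compare at T: S=0.022, I=0.412, R=0.565

largest component: R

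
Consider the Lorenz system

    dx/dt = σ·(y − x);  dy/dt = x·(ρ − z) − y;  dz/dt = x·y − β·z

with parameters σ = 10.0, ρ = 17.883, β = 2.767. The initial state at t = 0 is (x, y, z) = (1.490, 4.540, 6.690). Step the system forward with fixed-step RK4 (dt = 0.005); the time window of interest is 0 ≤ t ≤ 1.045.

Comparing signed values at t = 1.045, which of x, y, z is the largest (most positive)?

t=0.000: state=(1.490, 4.540, 6.690)
step 1 (dt=0.005): k1=(30.500, 12.138, -11.747), k2=(30.041, 13.007, -11.272), k3=(30.074, 12.990, -11.277), k4=(29.646, 13.848, -10.801); state += dt/6·(k1+2k2+2k3+k4)
t=0.005: state=(1.640, 4.605, 6.634)
t=0.010: state=(1.787, 4.678, 6.582)
t=0.015: state=(1.930, 4.760, 6.535)
continuing one RK4 step at a time; state shown every 10 steps (Δt=0.05):
t=0.050: state=(2.880, 5.548, 6.348)
t=0.100: state=(4.275, 7.272, 6.602)
t=0.150: state=(5.931, 9.583, 7.766)
t=0.200: state=(7.912, 12.118, 10.301)
t=0.250: state=(10.001, 13.939, 14.514)
t=0.300: state=(11.574, 13.620, 19.756)
t=0.350: state=(11.800, 10.538, 23.963)
t=0.400: state=(10.380, 6.209, 25.242)
t=0.450: state=(7.965, 2.827, 23.875)
t=0.500: state=(5.527, 1.105, 21.375)
t=0.550: state=(3.643, 0.553, 18.776)
t=0.600: state=(2.418, 0.560, 16.423)
t=0.650: state=(1.729, 0.777, 14.363)
t=0.700: state=(1.416, 1.072, 12.574)
t=0.750: state=(1.354, 1.427, 11.029)
t=0.800: state=(1.474, 1.872, 9.711)
t=0.850: state=(1.751, 2.465, 8.619)
t=0.900: state=(2.196, 3.275, 7.769)
t=0.950: state=(2.846, 4.389, 7.215)
t=1.000: state=(3.761, 5.902, 7.075)
t=1.045: state=(4.867, 7.653, 7.485)
compare at T: x=4.867, y=7.653, z=7.485

largest component: y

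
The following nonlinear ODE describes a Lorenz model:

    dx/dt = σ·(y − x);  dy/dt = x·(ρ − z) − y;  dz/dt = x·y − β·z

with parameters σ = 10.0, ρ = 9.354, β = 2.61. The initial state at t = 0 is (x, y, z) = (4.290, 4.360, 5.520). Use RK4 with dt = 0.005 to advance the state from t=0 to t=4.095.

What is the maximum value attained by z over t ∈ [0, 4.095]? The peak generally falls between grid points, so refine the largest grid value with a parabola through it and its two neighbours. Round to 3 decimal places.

max z = 10.216

t=0.000: state=(4.290, 4.360, 5.520)
step 1 (dt=0.005): k1=(0.700, 12.088, 4.297), k2=(0.985, 12.018, 4.406), k3=(0.976, 12.020, 4.408), k4=(1.252, 11.952, 4.519); state += dt/6·(k1+2k2+2k3+k4)
t=0.005: state=(4.295, 4.420, 5.542)
t=0.010: state=(4.302, 4.480, 5.565)
t=0.015: state=(4.313, 4.538, 5.590)
continuing one RK4 step at a time; state shown every 40 steps (Δt=0.2):
t=0.200: state=(5.481, 6.170, 7.432)
t=0.400: state=(5.907, 5.535, 9.979)
t=0.600: state=(4.564, 3.855, 9.655)
t=0.800: state=(3.689, 3.555, 7.956)
t=1.000: state=(3.933, 4.269, 6.991)
t=1.200: state=(4.807, 5.264, 7.461)
t=1.400: state=(5.376, 5.409, 8.838)
t=1.600: state=(4.947, 4.572, 9.293)
t=1.800: state=(4.286, 4.071, 8.527)
t=2.000: state=(4.188, 4.294, 7.757)
t=2.200: state=(4.592, 4.846, 7.740)
t=2.400: state=(4.999, 5.105, 8.390)
t=2.600: state=(4.938, 4.789, 8.855)
t=2.800: state=(4.575, 4.409, 8.626)
t=3.000: state=(4.400, 4.402, 8.150)
t=3.200: state=(4.549, 4.674, 7.991)
t=3.400: state=(4.795, 4.888, 8.256)
t=3.600: state=(4.848, 4.807, 8.575)
t=3.800: state=(4.684, 4.586, 8.569)
t=4.000: state=(4.541, 4.509, 8.324)
t=4.095: state=(4.532, 4.546, 8.222)
largest grid value and its neighbours: z(0.465)=10.21379, z(0.470)=10.21590, z(0.475)=10.21584
parabola through these three points peaks at t≈0.472 with z≈10.21614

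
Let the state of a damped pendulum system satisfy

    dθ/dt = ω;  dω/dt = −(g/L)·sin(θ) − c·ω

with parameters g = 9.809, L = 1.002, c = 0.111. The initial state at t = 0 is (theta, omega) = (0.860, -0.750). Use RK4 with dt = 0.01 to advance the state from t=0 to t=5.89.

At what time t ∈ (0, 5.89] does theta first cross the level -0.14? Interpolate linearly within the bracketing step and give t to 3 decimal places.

t=0.000: state=(0.860, -0.750)
step 1 (dt=0.01): k1=(-0.750, -7.336), k2=(-0.787, -7.308), k3=(-0.787, -7.306), k4=(-0.823, -7.277); state += dt/6·(k1+2k2+2k3+k4)
t=0.010: state=(0.852, -0.823)
t=0.020: state=(0.844, -0.896)
t=0.030: state=(0.834, -0.967)
continuing one RK4 step at a time; state shown every 20 steps (Δt=0.2):
t=0.200: state=(0.574, -2.032)
t=0.400: state=(0.093, -2.632)
t=0.480: state=(-0.117, -2.599)
next step: t=0.490: state=(-0.143, -2.583) — theta has crossed -0.14
linear interpolation between t=0.480 (-0.11742) and t=0.490 (-0.14334) → t≈0.489

t = 0.489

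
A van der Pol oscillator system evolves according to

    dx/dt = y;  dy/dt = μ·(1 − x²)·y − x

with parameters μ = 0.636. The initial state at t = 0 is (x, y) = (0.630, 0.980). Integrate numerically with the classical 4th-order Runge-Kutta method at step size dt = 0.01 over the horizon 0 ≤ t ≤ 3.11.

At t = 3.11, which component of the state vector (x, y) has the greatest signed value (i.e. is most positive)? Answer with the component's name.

largest component: x

t=0.000: state=(0.630, 0.980)
step 1 (dt=0.01): k1=(0.980, -0.254), k2=(0.979, -0.263), k3=(0.979, -0.263), k4=(0.977, -0.273); state += dt/6·(k1+2k2+2k3+k4)
t=0.010: state=(0.640, 0.977)
t=0.020: state=(0.650, 0.975)
t=0.030: state=(0.659, 0.972)
continuing one RK4 step at a time; state shown every 20 steps (Δt=0.2):
t=0.200: state=(0.818, 0.891)
t=0.400: state=(0.982, 0.730)
t=0.600: state=(1.107, 0.514)
t=0.800: state=(1.185, 0.268)
t=1.000: state=(1.214, 0.019)
t=1.200: state=(1.194, -0.217)
t=1.400: state=(1.128, -0.435)
t=1.600: state=(1.021, -0.640)
t=1.800: state=(0.873, -0.840)
t=2.000: state=(0.685, -1.043)
t=2.200: state=(0.455, -1.255)
t=2.400: state=(0.182, -1.475)
t=2.600: state=(-0.134, -1.679)
t=2.800: state=(-0.486, -1.818)
t=3.000: state=(-0.851, -1.810)
t=3.110: state=(-1.046, -1.718)
compare at T: x=-1.046, y=-1.718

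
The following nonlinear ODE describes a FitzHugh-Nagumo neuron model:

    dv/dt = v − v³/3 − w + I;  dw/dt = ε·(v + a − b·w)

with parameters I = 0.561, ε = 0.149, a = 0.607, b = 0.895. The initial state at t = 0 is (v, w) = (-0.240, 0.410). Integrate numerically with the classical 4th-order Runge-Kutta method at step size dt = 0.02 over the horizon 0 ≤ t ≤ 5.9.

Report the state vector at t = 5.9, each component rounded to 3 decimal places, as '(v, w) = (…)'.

(v, w) = (-1.332, -0.063)

t=0.000: state=(-0.240, 0.410)
step 1 (dt=0.02): k1=(-0.084, 0.000), k2=(-0.085, -0.000), k3=(-0.085, -0.000), k4=(-0.086, -0.000); state += dt/6·(k1+2k2+2k3+k4)
t=0.020: state=(-0.242, 0.410)
t=0.040: state=(-0.243, 0.410)
t=0.060: state=(-0.245, 0.410)
continuing one RK4 step at a time; state shown every 10 steps (Δt=0.2):
t=0.200: state=(-0.259, 0.410)
t=0.400: state=(-0.281, 0.409)
t=0.600: state=(-0.307, 0.407)
t=0.800: state=(-0.339, 0.405)
t=1.000: state=(-0.375, 0.402)
t=1.200: state=(-0.418, 0.397)
t=1.400: state=(-0.467, 0.392)
t=1.600: state=(-0.524, 0.385)
t=1.800: state=(-0.587, 0.376)
t=2.000: state=(-0.658, 0.366)
t=2.200: state=(-0.734, 0.354)
t=2.400: state=(-0.815, 0.339)
t=2.600: state=(-0.898, 0.323)
t=2.800: state=(-0.981, 0.305)
t=3.000: state=(-1.061, 0.284)
t=3.200: state=(-1.135, 0.263)
t=3.400: state=(-1.200, 0.239)
t=3.600: state=(-1.255, 0.215)
t=3.800: state=(-1.300, 0.189)
t=4.000: state=(-1.334, 0.163)
t=4.200: state=(-1.358, 0.137)
t=4.400: state=(-1.374, 0.111)
t=4.600: state=(-1.383, 0.086)
t=4.800: state=(-1.385, 0.061)
t=5.000: state=(-1.382, 0.036)
t=5.200: state=(-1.376, 0.012)
t=5.400: state=(-1.366, -0.010)
t=5.600: state=(-1.354, -0.032)
t=5.800: state=(-1.340, -0.053)
t=5.900: state=(-1.332, -0.063)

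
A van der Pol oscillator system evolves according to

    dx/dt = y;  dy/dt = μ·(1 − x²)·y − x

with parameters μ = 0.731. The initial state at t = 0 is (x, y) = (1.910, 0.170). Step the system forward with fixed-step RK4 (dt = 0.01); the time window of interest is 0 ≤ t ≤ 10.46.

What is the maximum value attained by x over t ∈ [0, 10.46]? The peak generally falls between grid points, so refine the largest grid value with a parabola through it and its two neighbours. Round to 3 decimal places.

t=0.000: state=(1.910, 0.170)
step 1 (dt=0.01): k1=(0.170, -2.239), k2=(0.159, -2.219), k3=(0.159, -2.219), k4=(0.148, -2.198); state += dt/6·(k1+2k2+2k3+k4)
t=0.010: state=(1.912, 0.148)
t=0.020: state=(1.913, 0.126)
t=0.030: state=(1.914, 0.105)
continuing one RK4 step at a time; state shown every 50 steps (Δt=0.5):
t=0.500: state=(1.787, -0.551)
t=1.000: state=(1.413, -0.930)
t=1.500: state=(0.845, -1.378)
t=2.000: state=(-0.011, -2.080)
t=2.500: state=(-1.162, -2.250)
t=3.000: state=(-1.920, -0.658)
t=3.500: state=(-1.945, 0.381)
t=4.000: state=(-1.642, 0.792)
t=4.500: state=(-1.159, 1.154)
t=5.000: state=(-0.451, 1.729)
t=5.500: state=(0.598, 2.400)
t=6.000: state=(1.671, 1.512)
t=6.500: state=(2.004, -0.019)
t=7.000: state=(1.818, -0.626)
t=7.500: state=(1.419, -0.966)
t=8.000: state=(0.834, -1.411)
t=8.500: state=(-0.040, -2.123)
t=9.000: state=(-1.205, -2.240)
t=9.500: state=(-1.940, -0.603)
t=10.000: state=(-1.946, 0.403)
t=10.460: state=(-1.667, 0.777)
largest grid value and its neighbours: x(6.480)=2.00417, x(6.490)=2.00427, x(6.500)=2.00418
parabola through these three points peaks at t≈6.490 with x≈2.00428

max x = 2.004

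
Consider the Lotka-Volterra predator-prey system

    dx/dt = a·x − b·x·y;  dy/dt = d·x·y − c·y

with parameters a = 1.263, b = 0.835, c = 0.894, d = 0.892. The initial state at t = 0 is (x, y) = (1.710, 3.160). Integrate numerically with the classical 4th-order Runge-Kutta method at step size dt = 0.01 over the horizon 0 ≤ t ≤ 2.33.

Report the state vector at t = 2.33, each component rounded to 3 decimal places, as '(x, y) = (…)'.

t=0.000: state=(1.710, 3.160)
step 1 (dt=0.01): k1=(-2.352, 1.995), k2=(-2.350, 1.968), k3=(-2.350, 1.968), k4=(-2.348, 1.941); state += dt/6·(k1+2k2+2k3+k4)
t=0.010: state=(1.686, 3.180)
t=0.020: state=(1.663, 3.199)
t=0.030: state=(1.640, 3.217)
continuing one RK4 step at a time; state shown every 10 steps (Δt=0.1):
t=0.100: state=(1.479, 3.331)
t=0.200: state=(1.264, 3.442)
t=0.300: state=(1.073, 3.493)
t=0.400: state=(0.910, 3.489)
t=0.500: state=(0.773, 3.439)
t=0.600: state=(0.660, 3.351)
t=0.700: state=(0.569, 3.237)
t=0.800: state=(0.495, 3.104)
t=0.900: state=(0.436, 2.958)
t=1.000: state=(0.389, 2.807)
t=1.100: state=(0.351, 2.653)
t=1.200: state=(0.322, 2.499)
t=1.300: state=(0.298, 2.350)
t=1.400: state=(0.280, 2.205)
t=1.500: state=(0.265, 2.066)
t=1.600: state=(0.255, 1.933)
t=1.700: state=(0.247, 1.808)
t=1.800: state=(0.243, 1.690)
t=1.900: state=(0.240, 1.579)
t=2.000: state=(0.240, 1.475)
t=2.100: state=(0.242, 1.378)
t=2.200: state=(0.245, 1.288)
t=2.300: state=(0.251, 1.204)
t=2.330: state=(0.253, 1.180)

(x, y) = (0.253, 1.180)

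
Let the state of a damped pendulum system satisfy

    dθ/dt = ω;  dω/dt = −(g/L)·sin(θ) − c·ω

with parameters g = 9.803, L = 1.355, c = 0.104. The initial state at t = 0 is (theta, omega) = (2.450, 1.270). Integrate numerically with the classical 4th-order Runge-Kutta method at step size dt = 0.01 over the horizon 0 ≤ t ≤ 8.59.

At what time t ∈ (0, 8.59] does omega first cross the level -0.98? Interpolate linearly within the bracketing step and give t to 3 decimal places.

t=0.000: state=(2.450, 1.270)
step 1 (dt=0.01): k1=(1.270, -4.746), k2=(1.246, -4.708), k3=(1.246, -4.709), k4=(1.223, -4.671); state += dt/6·(k1+2k2+2k3+k4)
t=0.010: state=(2.462, 1.223)
t=0.020: state=(2.474, 1.177)
t=0.030: state=(2.486, 1.131)
continuing one RK4 step at a time; state shown every 50 steps (Δt=0.5):
t=0.500: state=(2.593, -0.614)
t=0.590: state=(2.522, -0.964)
next step: t=0.600: state=(2.512, -1.005) — omega has crossed -0.98
linear interpolation between t=0.590 (-0.96382) and t=0.600 (-1.00509) → t≈0.594

t = 0.594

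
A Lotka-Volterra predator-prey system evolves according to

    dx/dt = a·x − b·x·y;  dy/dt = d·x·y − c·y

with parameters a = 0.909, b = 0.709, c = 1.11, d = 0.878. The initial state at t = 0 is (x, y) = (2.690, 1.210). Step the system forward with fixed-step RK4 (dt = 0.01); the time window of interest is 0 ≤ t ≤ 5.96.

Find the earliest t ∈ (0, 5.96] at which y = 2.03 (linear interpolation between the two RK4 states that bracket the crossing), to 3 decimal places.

t = 0.435

t=0.000: state=(2.690, 1.210)
step 1 (dt=0.01): k1=(0.137, 1.515), k2=(0.123, 1.525), k3=(0.123, 1.525), k4=(0.108, 1.535); state += dt/6·(k1+2k2+2k3+k4)
t=0.010: state=(2.691, 1.225)
t=0.020: state=(2.692, 1.241)
t=0.030: state=(2.693, 1.256)
continuing one RK4 step at a time; state shown every 20 steps (Δt=0.2):
t=0.200: state=(2.655, 1.552)
t=0.400: state=(2.484, 1.956)
t=0.430: state=(2.447, 2.019)
next step: t=0.440: state=(2.434, 2.040) — y has crossed 2.03
linear interpolation between t=0.430 (2.01909) and t=0.440 (2.04005) → t≈0.435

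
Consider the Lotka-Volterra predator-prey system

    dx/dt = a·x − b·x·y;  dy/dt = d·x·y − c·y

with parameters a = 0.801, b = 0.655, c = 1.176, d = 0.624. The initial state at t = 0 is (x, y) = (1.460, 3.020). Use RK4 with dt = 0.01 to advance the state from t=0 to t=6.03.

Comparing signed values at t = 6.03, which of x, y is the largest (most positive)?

t=0.000: state=(1.460, 3.020)
step 1 (dt=0.01): k1=(-1.719, -0.800), k2=(-1.705, -0.815), k3=(-1.705, -0.815), k4=(-1.691, -0.830); state += dt/6·(k1+2k2+2k3+k4)
t=0.010: state=(1.443, 3.012)
t=0.020: state=(1.426, 3.003)
t=0.030: state=(1.410, 2.995)
continuing one RK4 step at a time; state shown every 20 steps (Δt=0.2):
t=0.200: state=(1.169, 2.810)
t=0.400: state=(0.966, 2.535)
t=0.600: state=(0.829, 2.240)
t=0.800: state=(0.740, 1.952)
t=1.000: state=(0.684, 1.686)
t=1.200: state=(0.655, 1.448)
t=1.400: state=(0.644, 1.241)
t=1.600: state=(0.651, 1.063)
t=1.800: state=(0.671, 0.913)
t=2.000: state=(0.705, 0.786)
t=2.200: state=(0.752, 0.680)
t=2.400: state=(0.812, 0.593)
t=2.600: state=(0.886, 0.521)
t=2.800: state=(0.975, 0.462)
t=3.000: state=(1.081, 0.415)
t=3.200: state=(1.205, 0.379)
t=3.400: state=(1.348, 0.351)
t=3.600: state=(1.514, 0.331)
t=3.800: state=(1.702, 0.320)
t=4.000: state=(1.917, 0.317)
t=4.200: state=(2.158, 0.323)
t=4.400: state=(2.425, 0.340)
t=4.600: state=(2.718, 0.370)
t=4.800: state=(3.030, 0.419)
t=5.000: state=(3.352, 0.493)
t=5.200: state=(3.663, 0.603)
t=5.400: state=(3.933, 0.767)
t=5.600: state=(4.115, 1.003)
t=5.800: state=(4.150, 1.330)
t=6.000: state=(3.985, 1.750)
t=6.030: state=(3.941, 1.820)
compare at T: x=3.941, y=1.820

largest component: x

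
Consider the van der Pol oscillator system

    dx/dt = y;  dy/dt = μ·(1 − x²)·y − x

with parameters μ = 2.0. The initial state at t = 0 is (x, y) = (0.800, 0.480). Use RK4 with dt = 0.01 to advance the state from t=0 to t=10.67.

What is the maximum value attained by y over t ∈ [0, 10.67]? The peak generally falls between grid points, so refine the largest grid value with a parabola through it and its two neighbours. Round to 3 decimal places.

max y = 3.817

t=0.000: state=(0.800, 0.480)
step 1 (dt=0.01): k1=(0.480, -0.454), k2=(0.478, -0.462), k3=(0.478, -0.462), k4=(0.475, -0.470); state += dt/6·(k1+2k2+2k3+k4)
t=0.010: state=(0.805, 0.475)
t=0.020: state=(0.810, 0.471)
t=0.030: state=(0.814, 0.466)
continuing one RK4 step at a time; state shown every 50 steps (Δt=0.5):
t=0.500: state=(0.956, 0.104)
t=1.000: state=(0.887, -0.388)
t=1.500: state=(0.537, -1.097)
t=2.000: state=(-0.398, -2.894)
t=2.500: state=(-1.787, -1.328)
t=3.000: state=(-1.913, 0.237)
t=3.500: state=(-1.749, 0.384)
t=4.000: state=(-1.535, 0.479)
t=4.500: state=(-1.257, 0.651)
t=5.000: state=(-0.842, 1.088)
t=5.500: state=(0.005, 2.625)
t=6.000: state=(1.670, 2.432)
t=6.500: state=(2.010, -0.164)
t=7.000: state=(1.866, -0.347)
t=7.500: state=(1.676, -0.418)
t=8.000: state=(1.442, -0.529)
t=8.500: state=(1.127, -0.762)
t=9.000: state=(0.611, -1.440)
t=9.500: state=(-0.583, -3.598)
t=10.000: state=(-1.956, -0.783)
t=10.500: state=(-1.967, 0.279)
t=10.670: state=(-1.915, 0.324)
largest grid value and its neighbours: y(5.770)=3.81446, y(5.780)=3.81709, y(5.790)=3.81388
parabola through these three points peaks at t≈5.780 with y≈3.81710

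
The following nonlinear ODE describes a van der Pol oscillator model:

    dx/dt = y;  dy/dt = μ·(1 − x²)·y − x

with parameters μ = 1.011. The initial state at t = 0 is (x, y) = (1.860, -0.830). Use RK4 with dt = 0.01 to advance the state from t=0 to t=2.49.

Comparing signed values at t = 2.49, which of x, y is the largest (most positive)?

t=0.000: state=(1.860, -0.830)
step 1 (dt=0.01): k1=(-0.830, 0.204), k2=(-0.829, 0.193), k3=(-0.829, 0.193), k4=(-0.828, 0.182); state += dt/6·(k1+2k2+2k3+k4)
t=0.010: state=(1.852, -0.828)
t=0.020: state=(1.843, -0.826)
t=0.030: state=(1.835, -0.825)
continuing one RK4 step at a time; state shown every 10 steps (Δt=0.1):
t=0.100: state=(1.778, -0.820)
t=0.200: state=(1.696, -0.826)
t=0.300: state=(1.612, -0.845)
t=0.400: state=(1.526, -0.875)
t=0.500: state=(1.437, -0.915)
t=0.600: state=(1.343, -0.965)
t=0.700: state=(1.243, -1.027)
t=0.800: state=(1.137, -1.101)
t=0.900: state=(1.023, -1.190)
t=1.000: state=(0.898, -1.296)
t=1.100: state=(0.763, -1.421)
t=1.200: state=(0.613, -1.569)
t=1.300: state=(0.448, -1.742)
t=1.400: state=(0.264, -1.940)
t=1.500: state=(0.059, -2.157)
t=1.600: state=(-0.167, -2.380)
t=1.700: state=(-0.416, -2.579)
t=1.800: state=(-0.681, -2.710)
t=1.900: state=(-0.954, -2.718)
t=2.000: state=(-1.219, -2.560)
t=2.100: state=(-1.460, -2.231)
t=2.200: state=(-1.661, -1.782)
t=2.300: state=(-1.815, -1.293)
t=2.400: state=(-1.921, -0.839)
t=2.490: state=(-1.980, -0.494)
compare at T: x=-1.980, y=-0.494

largest component: y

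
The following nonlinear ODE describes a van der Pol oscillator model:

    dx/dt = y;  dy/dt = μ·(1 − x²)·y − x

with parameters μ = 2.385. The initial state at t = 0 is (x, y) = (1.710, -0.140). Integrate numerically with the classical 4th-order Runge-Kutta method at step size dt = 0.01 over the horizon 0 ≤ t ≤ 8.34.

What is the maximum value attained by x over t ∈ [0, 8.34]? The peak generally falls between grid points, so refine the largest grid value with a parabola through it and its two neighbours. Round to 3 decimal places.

max x = 2.022

t=0.000: state=(1.710, -0.140)
step 1 (dt=0.01): k1=(-0.140, -1.068), k2=(-0.145, -1.043), k3=(-0.145, -1.044), k4=(-0.150, -1.020); state += dt/6·(k1+2k2+2k3+k4)
t=0.010: state=(1.709, -0.150)
t=0.020: state=(1.707, -0.160)
t=0.030: state=(1.705, -0.170)
continuing one RK4 step at a time; state shown every 50 steps (Δt=0.5):
t=0.500: state=(1.565, -0.380)
t=1.000: state=(1.342, -0.518)
t=1.500: state=(1.023, -0.805)
t=2.000: state=(0.428, -1.818)
t=2.500: state=(-1.179, -4.158)
t=3.000: state=(-2.022, -0.004)
t=3.500: state=(-1.919, 0.282)
t=4.000: state=(-1.766, 0.329)
t=4.500: state=(-1.587, 0.393)
t=5.000: state=(-1.365, 0.507)
t=5.500: state=(-1.057, 0.769)
t=6.000: state=(-0.500, 1.665)
t=6.500: state=(1.004, 4.285)
t=7.000: state=(2.020, 0.104)
t=7.500: state=(1.931, -0.277)
t=8.000: state=(1.780, -0.325)
t=8.340: state=(1.663, -0.364)
largest grid value and its neighbours: x(7.030)=2.02176, x(7.040)=2.02194, x(7.050)=2.02191
parabola through these three points peaks at t≈7.044 with x≈2.02195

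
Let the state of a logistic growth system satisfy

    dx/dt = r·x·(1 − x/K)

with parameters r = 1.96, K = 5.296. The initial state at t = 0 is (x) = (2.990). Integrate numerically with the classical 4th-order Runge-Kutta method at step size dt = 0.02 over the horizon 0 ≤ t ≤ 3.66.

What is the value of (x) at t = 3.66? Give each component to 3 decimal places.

(x) = (5.293)

t=0.000: state=(2.990)
step 1 (dt=0.02): k1=(2.552), k2=(2.545), k3=(2.545), k4=(2.538); state += dt/6·(k1+2k2+2k3+k4)
t=0.020: state=(3.041)
t=0.040: state=(3.092)
t=0.060: state=(3.142)
continuing one RK4 step at a time; state shown every 10 steps (Δt=0.2):
t=0.200: state=(3.482)
t=0.400: state=(3.917)
t=0.600: state=(4.278)
t=0.800: state=(4.562)
t=1.000: state=(4.777)
t=1.200: state=(4.934)
t=1.400: state=(5.046)
t=1.600: state=(5.124)
t=1.800: state=(5.179)
t=2.000: state=(5.216)
t=2.200: state=(5.242)
t=2.400: state=(5.259)
t=2.600: state=(5.271)
t=2.800: state=(5.279)
t=3.000: state=(5.285)
t=3.200: state=(5.288)
t=3.400: state=(5.291)
t=3.600: state=(5.292)
t=3.660: state=(5.293)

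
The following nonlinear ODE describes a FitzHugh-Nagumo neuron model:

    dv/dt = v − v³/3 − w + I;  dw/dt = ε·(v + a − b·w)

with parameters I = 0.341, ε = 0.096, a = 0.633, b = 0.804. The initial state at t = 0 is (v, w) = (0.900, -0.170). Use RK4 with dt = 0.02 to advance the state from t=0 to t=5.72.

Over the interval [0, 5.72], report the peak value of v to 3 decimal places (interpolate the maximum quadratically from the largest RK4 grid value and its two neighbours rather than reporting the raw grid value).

max v = 1.809

t=0.000: state=(0.900, -0.170)
step 1 (dt=0.02): k1=(1.168, 0.160), k2=(1.168, 0.161), k3=(1.168, 0.161), k4=(1.169, 0.162); state += dt/6·(k1+2k2+2k3+k4)
t=0.020: state=(0.923, -0.167)
t=0.040: state=(0.947, -0.164)
t=0.060: state=(0.970, -0.160)
continuing one RK4 step at a time; state shown every 10 steps (Δt=0.2):
t=0.200: state=(1.131, -0.136)
t=0.400: state=(1.343, -0.098)
t=0.600: state=(1.516, -0.057)
t=0.800: state=(1.643, -0.014)
t=1.000: state=(1.727, 0.030)
t=1.200: state=(1.775, 0.075)
t=1.400: state=(1.800, 0.120)
t=1.600: state=(1.808, 0.165)
t=1.800: state=(1.807, 0.209)
t=2.000: state=(1.799, 0.252)
t=2.200: state=(1.787, 0.294)
t=2.400: state=(1.772, 0.336)
t=2.600: state=(1.756, 0.376)
t=2.800: state=(1.739, 0.416)
t=3.000: state=(1.721, 0.455)
t=3.200: state=(1.702, 0.492)
t=3.400: state=(1.683, 0.529)
t=3.600: state=(1.664, 0.565)
t=3.800: state=(1.645, 0.600)
t=4.000: state=(1.625, 0.634)
t=4.200: state=(1.605, 0.667)
t=4.400: state=(1.585, 0.699)
t=4.600: state=(1.565, 0.731)
t=4.800: state=(1.544, 0.761)
t=5.000: state=(1.524, 0.791)
t=5.200: state=(1.502, 0.820)
t=5.400: state=(1.481, 0.847)
t=5.600: state=(1.459, 0.875)
t=5.720: state=(1.446, 0.890)
largest grid value and its neighbours: v(1.640)=1.80881, v(1.660)=1.80883, v(1.680)=1.80877
parabola through these three points peaks at t≈1.655 with v≈1.80883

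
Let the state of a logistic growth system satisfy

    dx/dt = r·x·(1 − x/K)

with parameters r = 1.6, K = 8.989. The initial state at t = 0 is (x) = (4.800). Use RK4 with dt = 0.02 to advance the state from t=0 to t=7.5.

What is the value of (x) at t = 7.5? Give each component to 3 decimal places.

(x) = (8.989)

t=0.000: state=(4.800)
step 1 (dt=0.02): k1=(3.579), k2=(3.575), k3=(3.575), k4=(3.570); state += dt/6·(k1+2k2+2k3+k4)
t=0.020: state=(4.871)
t=0.040: state=(4.943)
t=0.060: state=(5.014)
continuing one RK4 step at a time; state shown every 25 steps (Δt=0.5):
t=0.500: state=(6.457)
t=1.000: state=(7.642)
t=1.500: state=(8.330)
t=2.000: state=(8.680)
t=2.500: state=(8.848)
t=3.000: state=(8.925)
t=3.500: state=(8.960)
t=4.000: state=(8.976)
t=4.500: state=(8.983)
t=5.000: state=(8.986)
t=5.500: state=(8.988)
t=6.000: state=(8.988)
t=6.500: state=(8.989)
t=7.000: state=(8.989)
t=7.500: state=(8.989)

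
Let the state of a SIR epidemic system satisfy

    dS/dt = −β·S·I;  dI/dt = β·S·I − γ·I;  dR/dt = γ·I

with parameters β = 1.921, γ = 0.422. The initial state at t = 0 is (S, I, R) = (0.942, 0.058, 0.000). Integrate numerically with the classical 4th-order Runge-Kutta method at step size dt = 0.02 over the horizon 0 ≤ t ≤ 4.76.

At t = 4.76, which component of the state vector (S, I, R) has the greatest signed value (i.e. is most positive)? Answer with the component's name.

largest component: R

t=0.000: state=(0.942, 0.058, 0.000)
step 1 (dt=0.02): k1=(-0.105, 0.080, 0.024), k2=(-0.106, 0.081, 0.025), k3=(-0.106, 0.081, 0.025), k4=(-0.108, 0.082, 0.025); state += dt/6·(k1+2k2+2k3+k4)
t=0.020: state=(0.940, 0.060, 0.000)
t=0.040: state=(0.938, 0.061, 0.001)
t=0.060: state=(0.935, 0.063, 0.002)
continuing one RK4 step at a time; state shown every 10 steps (Δt=0.2):
t=0.200: state=(0.918, 0.076, 0.006)
t=0.400: state=(0.888, 0.099, 0.013)
t=0.600: state=(0.850, 0.127, 0.023)
t=0.800: state=(0.805, 0.161, 0.035)
t=1.000: state=(0.751, 0.199, 0.050)
t=1.200: state=(0.690, 0.242, 0.068)
t=1.400: state=(0.624, 0.286, 0.091)
t=1.600: state=(0.554, 0.329, 0.117)
t=1.800: state=(0.484, 0.370, 0.146)
t=2.000: state=(0.417, 0.404, 0.179)
t=2.200: state=(0.356, 0.430, 0.214)
t=2.400: state=(0.300, 0.449, 0.251)
t=2.600: state=(0.252, 0.458, 0.290)
t=2.800: state=(0.211, 0.460, 0.328)
t=3.000: state=(0.177, 0.456, 0.367)
t=3.200: state=(0.149, 0.446, 0.405)
t=3.400: state=(0.126, 0.432, 0.442)
t=3.600: state=(0.107, 0.415, 0.478)
t=3.800: state=(0.091, 0.396, 0.512)
t=4.000: state=(0.079, 0.376, 0.545)
t=4.200: state=(0.069, 0.356, 0.576)
t=4.400: state=(0.060, 0.335, 0.605)
t=4.600: state=(0.053, 0.315, 0.632)
t=4.760: state=(0.048, 0.299, 0.653)
compare at T: S=0.048, I=0.299, R=0.653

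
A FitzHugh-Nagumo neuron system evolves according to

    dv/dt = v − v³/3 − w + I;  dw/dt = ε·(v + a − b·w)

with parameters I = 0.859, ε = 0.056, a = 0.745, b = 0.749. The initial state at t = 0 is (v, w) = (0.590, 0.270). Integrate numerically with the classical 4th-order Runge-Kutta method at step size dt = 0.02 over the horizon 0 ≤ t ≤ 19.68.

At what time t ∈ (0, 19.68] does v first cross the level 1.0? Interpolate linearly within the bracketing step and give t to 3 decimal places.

t=0.000: state=(0.590, 0.270)
step 1 (dt=0.02): k1=(1.111, 0.063), k2=(1.117, 0.064), k3=(1.117, 0.064), k4=(1.124, 0.065); state += dt/6·(k1+2k2+2k3+k4)
t=0.020: state=(0.612, 0.271)
t=0.040: state=(0.635, 0.273)
t=0.060: state=(0.658, 0.274)
t=0.340: state=(0.995, 0.295)
next step: t=0.360: state=(1.020, 0.297) — v has crossed 1.0
linear interpolation between t=0.340 (0.99508) and t=0.360 (1.01967) → t≈0.344

t = 0.344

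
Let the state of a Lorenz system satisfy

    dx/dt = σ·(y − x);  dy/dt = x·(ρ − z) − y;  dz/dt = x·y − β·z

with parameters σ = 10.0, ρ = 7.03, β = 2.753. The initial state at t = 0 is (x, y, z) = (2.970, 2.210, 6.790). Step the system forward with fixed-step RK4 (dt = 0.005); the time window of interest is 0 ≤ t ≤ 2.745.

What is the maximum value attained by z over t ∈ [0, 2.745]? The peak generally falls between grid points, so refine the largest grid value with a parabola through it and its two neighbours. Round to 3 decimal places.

t=0.000: state=(2.970, 2.210, 6.790)
step 1 (dt=0.005): k1=(-7.600, -1.497, -12.129), k2=(-7.447, -1.409, -12.099), k3=(-7.449, -1.409, -12.097), k4=(-7.298, -1.322, -12.066); state += dt/6·(k1+2k2+2k3+k4)
t=0.005: state=(2.933, 2.203, 6.730)
t=0.010: state=(2.897, 2.197, 6.669)
t=0.015: state=(2.863, 2.191, 6.610)
continuing one RK4 step at a time; state shown every 20 steps (Δt=0.1):
t=0.100: state=(2.475, 2.206, 5.666)
t=0.200: state=(2.373, 2.414, 4.784)
t=0.300: state=(2.526, 2.781, 4.185)
t=0.400: state=(2.867, 3.289, 3.894)
t=0.500: state=(3.356, 3.905, 3.940)
t=0.600: state=(3.940, 4.542, 4.350)
t=0.700: state=(4.518, 5.044, 5.097)
t=0.800: state=(4.937, 5.224, 6.022)
t=0.900: state=(5.056, 5.001, 6.831)
t=1.000: state=(4.845, 4.500, 7.253)
t=1.100: state=(4.426, 3.966, 7.216)
t=1.200: state=(3.983, 3.579, 6.853)
t=1.300: state=(3.648, 3.391, 6.354)
t=1.400: state=(3.474, 3.381, 5.870)
t=1.500: state=(3.456, 3.507, 5.494)
t=1.600: state=(3.565, 3.726, 5.280)
t=1.700: state=(3.764, 3.993, 5.247)
t=1.800: state=(4.005, 4.250, 5.389)
t=1.900: state=(4.234, 4.438, 5.665)
t=2.000: state=(4.395, 4.507, 5.998)
t=2.100: state=(4.450, 4.448, 6.293)
t=2.200: state=(4.395, 4.292, 6.471)
t=2.300: state=(4.260, 4.103, 6.501)
t=2.400: state=(4.098, 3.939, 6.401)
t=2.500: state=(3.956, 3.838, 6.224)
t=2.600: state=(3.867, 3.809, 6.029)
t=2.700: state=(3.841, 3.845, 5.864)
t=2.745: state=(3.848, 3.878, 5.809)
largest grid value and its neighbours: z(1.035)=7.28820, z(1.040)=7.28876, z(1.045)=7.28824
parabola through these three points peaks at t≈1.040 with z≈7.28876

max z = 7.289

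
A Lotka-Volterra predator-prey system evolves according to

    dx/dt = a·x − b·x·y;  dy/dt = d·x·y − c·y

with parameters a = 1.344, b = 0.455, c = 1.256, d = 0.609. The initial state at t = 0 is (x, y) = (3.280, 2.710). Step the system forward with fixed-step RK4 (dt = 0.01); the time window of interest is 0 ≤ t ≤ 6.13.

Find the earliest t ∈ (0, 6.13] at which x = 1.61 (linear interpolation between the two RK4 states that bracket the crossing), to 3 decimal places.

t = 1.433

t=0.000: state=(3.280, 2.710)
step 1 (dt=0.01): k1=(0.364, 2.010), k2=(0.349, 2.020), k3=(0.349, 2.020), k4=(0.334, 2.030); state += dt/6·(k1+2k2+2k3+k4)
t=0.010: state=(3.283, 2.730)
t=0.020: state=(3.287, 2.751)
t=0.030: state=(3.290, 2.771)
continuing one RK4 step at a time; state shown every 20 steps (Δt=0.2):
t=0.200: state=(3.289, 3.149)
t=0.400: state=(3.161, 3.633)
t=0.600: state=(2.908, 4.095)
t=0.800: state=(2.577, 4.450)
t=1.000: state=(2.226, 4.638)
t=1.200: state=(1.907, 4.638)
t=1.400: state=(1.647, 4.477)
t=1.430: state=(1.613, 4.441)
next step: t=1.440: state=(1.602, 4.429) — x has crossed 1.61
linear interpolation between t=1.430 (1.61330) and t=1.440 (1.60246) → t≈1.433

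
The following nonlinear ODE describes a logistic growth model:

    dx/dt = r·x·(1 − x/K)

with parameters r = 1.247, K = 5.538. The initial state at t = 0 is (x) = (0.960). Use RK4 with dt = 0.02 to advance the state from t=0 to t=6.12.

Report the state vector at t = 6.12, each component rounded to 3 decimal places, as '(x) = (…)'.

t=0.000: state=(0.960)
step 1 (dt=0.02): k1=(0.990), k2=(0.998), k3=(0.998), k4=(1.006); state += dt/6·(k1+2k2+2k3+k4)
t=0.020: state=(0.980)
t=0.040: state=(1.000)
t=0.060: state=(1.021)
continuing one RK4 step at a time; state shown every 10 steps (Δt=0.2):
t=0.200: state=(1.174)
t=0.400: state=(1.422)
t=0.600: state=(1.701)
t=0.800: state=(2.008)
t=1.000: state=(2.336)
t=1.200: state=(2.678)
t=1.400: state=(3.023)
t=1.600: state=(3.359)
t=1.800: state=(3.679)
t=2.000: state=(3.973)
t=2.200: state=(4.238)
t=2.400: state=(4.469)
t=2.600: state=(4.668)
t=2.800: state=(4.836)
t=3.000: state=(4.975)
t=3.200: state=(5.089)
t=3.400: state=(5.182)
t=3.600: state=(5.257)
t=3.800: state=(5.316)
t=4.000: state=(5.364)
t=4.200: state=(5.401)
t=4.400: state=(5.431)
t=4.600: state=(5.454)
t=4.800: state=(5.472)
t=5.000: state=(5.487)
t=5.200: state=(5.498)
t=5.400: state=(5.507)
t=5.600: state=(5.514)
t=5.800: state=(5.519)
t=6.000: state=(5.523)
t=6.120: state=(5.525)

(x) = (5.525)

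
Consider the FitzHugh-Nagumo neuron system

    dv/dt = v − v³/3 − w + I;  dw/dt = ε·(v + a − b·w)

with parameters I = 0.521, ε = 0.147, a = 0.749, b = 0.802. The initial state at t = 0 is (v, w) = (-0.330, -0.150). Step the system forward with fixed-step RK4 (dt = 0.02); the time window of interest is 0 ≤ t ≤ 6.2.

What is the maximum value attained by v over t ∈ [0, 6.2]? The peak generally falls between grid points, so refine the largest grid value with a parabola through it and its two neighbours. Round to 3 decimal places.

max v = 1.721

t=0.000: state=(-0.330, -0.150)
step 1 (dt=0.02): k1=(0.353, 0.079), k2=(0.355, 0.080), k3=(0.355, 0.080), k4=(0.358, 0.080); state += dt/6·(k1+2k2+2k3+k4)
t=0.020: state=(-0.323, -0.148)
t=0.040: state=(-0.316, -0.147)
t=0.060: state=(-0.308, -0.145)
continuing one RK4 step at a time; state shown every 25 steps (Δt=0.5):
t=0.500: state=(-0.118, -0.104)
t=1.000: state=(0.193, -0.043)
t=1.500: state=(0.644, 0.042)
t=2.000: state=(1.174, 0.158)
t=2.500: state=(1.560, 0.302)
t=3.000: state=(1.706, 0.456)
t=3.500: state=(1.715, 0.606)
t=4.000: state=(1.672, 0.746)
t=4.500: state=(1.610, 0.874)
t=5.000: state=(1.540, 0.990)
t=5.500: state=(1.465, 1.094)
t=6.000: state=(1.385, 1.186)
t=6.200: state=(1.351, 1.220)
largest grid value and its neighbours: v(3.260)=1.72103, v(3.280)=1.72112, v(3.300)=1.72109
parabola through these three points peaks at t≈3.285 with v≈1.72113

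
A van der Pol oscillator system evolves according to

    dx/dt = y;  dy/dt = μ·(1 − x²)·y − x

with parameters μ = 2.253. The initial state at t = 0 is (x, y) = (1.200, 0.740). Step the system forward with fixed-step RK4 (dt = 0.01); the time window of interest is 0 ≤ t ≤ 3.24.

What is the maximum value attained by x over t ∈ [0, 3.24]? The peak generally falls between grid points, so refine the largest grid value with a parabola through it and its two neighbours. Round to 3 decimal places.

max x = 1.344

t=0.000: state=(1.200, 0.740)
step 1 (dt=0.01): k1=(0.740, -1.934), k2=(0.730, -1.942), k3=(0.730, -1.942), k4=(0.721, -1.950); state += dt/6·(k1+2k2+2k3+k4)
t=0.010: state=(1.207, 0.721)
t=0.020: state=(1.214, 0.701)
t=0.030: state=(1.221, 0.681)
continuing one RK4 step at a time; state shown every 20 steps (Δt=0.2):
t=0.200: state=(1.308, 0.348)
t=0.400: state=(1.344, 0.021)
t=0.600: state=(1.323, -0.211)
t=0.800: state=(1.264, -0.379)
t=1.000: state=(1.173, -0.525)
t=1.200: state=(1.053, -0.683)
t=1.400: state=(0.896, -0.895)
t=1.600: state=(0.687, -1.229)
t=1.800: state=(0.388, -1.812)
t=2.000: state=(-0.068, -2.830)
t=2.200: state=(-0.758, -3.981)
t=2.400: state=(-1.521, -3.152)
t=2.600: state=(-1.925, -0.998)
t=2.800: state=(-2.010, -0.048)
t=3.000: state=(-1.989, 0.207)
t=3.200: state=(-1.939, 0.279)
t=3.240: state=(-1.928, 0.287)
largest grid value and its neighbours: x(0.410)=1.34384, x(0.420)=1.34385, x(0.430)=1.34372
parabola through these three points peaks at t≈0.415 with x≈1.34386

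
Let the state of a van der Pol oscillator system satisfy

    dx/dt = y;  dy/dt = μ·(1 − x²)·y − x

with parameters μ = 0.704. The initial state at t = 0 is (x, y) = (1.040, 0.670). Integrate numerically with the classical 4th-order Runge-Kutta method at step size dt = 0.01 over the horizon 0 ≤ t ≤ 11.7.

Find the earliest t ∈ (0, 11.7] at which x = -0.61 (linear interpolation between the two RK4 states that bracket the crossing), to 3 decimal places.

t=0.000: state=(1.040, 0.670)
step 1 (dt=0.01): k1=(0.670, -1.078), k2=(0.665, -1.085), k3=(0.665, -1.085), k4=(0.659, -1.091); state += dt/6·(k1+2k2+2k3+k4)
t=0.010: state=(1.047, 0.659)
t=0.020: state=(1.053, 0.648)
t=0.030: state=(1.060, 0.637)
continuing one RK4 step at a time; state shown every 50 steps (Δt=0.5):
t=0.500: state=(1.224, 0.054)
t=1.000: state=(1.105, -0.510)
t=1.500: state=(0.724, -1.019)
t=2.000: state=(0.073, -1.599)
t=2.380: state=(-0.609, -1.929)
next step: t=2.390: state=(-0.628, -1.931) — x has crossed -0.61
linear interpolation between t=2.380 (-0.60861) and t=2.390 (-0.62790) → t≈2.381

t = 2.381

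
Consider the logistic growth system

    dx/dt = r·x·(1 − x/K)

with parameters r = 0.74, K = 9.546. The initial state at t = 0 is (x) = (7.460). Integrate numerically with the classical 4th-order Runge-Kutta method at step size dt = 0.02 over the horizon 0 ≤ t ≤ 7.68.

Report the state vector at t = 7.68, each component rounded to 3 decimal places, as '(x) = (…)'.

(x) = (9.537)

t=0.000: state=(7.460)
step 1 (dt=0.02): k1=(1.206), k2=(1.201), k3=(1.201), k4=(1.196); state += dt/6·(k1+2k2+2k3+k4)
t=0.020: state=(7.484)
t=0.040: state=(7.508)
t=0.060: state=(7.531)
continuing one RK4 step at a time; state shown every 25 steps (Δt=0.5):
t=0.500: state=(8.001)
t=1.000: state=(8.422)
t=1.500: state=(8.741)
t=2.000: state=(8.975)
t=2.500: state=(9.144)
t=3.000: state=(9.265)
t=3.500: state=(9.350)
t=4.000: state=(9.410)
t=4.500: state=(9.451)
t=5.000: state=(9.480)
t=5.500: state=(9.501)
t=6.000: state=(9.515)
t=6.500: state=(9.524)
t=7.000: state=(9.531)
t=7.500: state=(9.536)
t=7.680: state=(9.537)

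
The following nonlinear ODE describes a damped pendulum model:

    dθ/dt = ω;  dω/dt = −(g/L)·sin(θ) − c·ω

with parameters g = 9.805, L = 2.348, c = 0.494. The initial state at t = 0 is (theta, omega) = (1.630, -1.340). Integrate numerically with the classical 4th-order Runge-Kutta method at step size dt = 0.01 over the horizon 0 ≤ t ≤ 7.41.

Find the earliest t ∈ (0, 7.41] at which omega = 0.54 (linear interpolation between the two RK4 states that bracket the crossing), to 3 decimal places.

t = 1.640

t=0.000: state=(1.630, -1.340)
step 1 (dt=0.01): k1=(-1.340, -3.507), k2=(-1.358, -3.500), k3=(-1.357, -3.500), k4=(-1.375, -3.492); state += dt/6·(k1+2k2+2k3+k4)
t=0.010: state=(1.616, -1.375)
t=0.020: state=(1.603, -1.410)
t=0.030: state=(1.588, -1.445)
continuing one RK4 step at a time; state shown every 25 steps (Δt=0.25):
t=0.250: state=(1.191, -2.148)
t=0.500: state=(0.581, -2.650)
t=0.750: state=(-0.085, -2.571)
t=1.000: state=(-0.654, -1.904)
t=1.250: state=(-1.013, -0.944)
t=1.500: state=(-1.125, 0.036)
t=1.640: state=(-1.084, 0.539)
next step: t=1.650: state=(-1.079, 0.574) — omega has crossed 0.54
linear interpolation between t=1.640 (0.53945) and t=1.650 (0.57355) → t≈1.640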